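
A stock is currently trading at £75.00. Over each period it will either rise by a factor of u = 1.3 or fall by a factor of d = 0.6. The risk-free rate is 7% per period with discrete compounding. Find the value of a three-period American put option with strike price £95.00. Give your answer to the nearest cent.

Risk-neutral probability p = (1 + 0.07 − 0.6)/(1.3 − 0.6) = 0.4700/0.7000 = 0.6714
Terminal stock prices: S_uuu = 164.8, S_uud = 76.05, S_udd = 35.1, S_ddd = 16.2
Terminal payoffs (K − S): max(-69.78, 0) = 0, max(18.95, 0) = 18.95, max(59.9, 0) = 59.9, max(78.8, 0) = 78.8
Node uu (S = 126.8): continuation = 1/1.07·[0.6714·0.0000 + 0.3286·18.9500] = 5.8191; exercise value = 0.0000 ≤ continuation, so V_uu = 5.8191
Node ud (S = 58.5): continuation = 1/1.07·[0.6714·18.9500 + 0.3286·59.9000] = 30.2850; exercise value = 36.5000 > continuation, so V_ud = 36.5000 (exercise)
Node dd (S = 27): continuation = 1/1.07·[0.6714·59.9000 + 0.3286·78.8000] = 61.7850; exercise value = 68.0000 > continuation, so V_dd = 68.0000 (exercise)
Node u (S = 97.5): continuation = 1/1.07·[0.6714·5.8191 + 0.3286·36.5000] = 14.8598; exercise value = 0.0000 ≤ continuation, so V_u = 14.8598
Node d (S = 45): continuation = 1/1.07·[0.6714·36.5000 + 0.3286·68.0000] = 43.7850; exercise value = 50.0000 > continuation, so V_d = 50.0000 (exercise)
Node 0 (S = 75): continuation = 1/1.07·[0.6714·14.8598 + 0.3286·50.0000] = 24.6784; exercise value = 20.0000 ≤ continuation, so V_0 = 24.6784

£24.68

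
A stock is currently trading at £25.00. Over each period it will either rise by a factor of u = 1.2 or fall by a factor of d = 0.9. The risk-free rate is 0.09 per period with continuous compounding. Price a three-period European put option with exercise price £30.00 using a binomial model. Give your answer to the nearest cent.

Risk-neutral probability p = (e^0.09 − 0.9)/(1.2 − 0.9) = 0.1942/0.3000 = 0.6472
Terminal stock prices: S_uuu = 43.2, S_uud = 32.4, S_udd = 24.3, S_ddd = 18.23
Terminal payoffs (K − S): max(-13.2, 0) = 0, max(-2.4, 0) = 0, max(5.7, 0) = 5.7, max(11.77, 0) = 11.77
Node uu (S = 36): V_uu = e^(−0.09)·[0.6472·0.0000 + 0.3528·0.0000] = 0.0000
Node ud (S = 27): V_ud = e^(−0.09)·[0.6472·0.0000 + 0.3528·5.7000] = 1.8376
Node dd (S = 20.25): V_dd = e^(−0.09)·[0.6472·5.7000 + 0.3528·11.7750] = 7.1679
Node u (S = 30): V_u = e^(−0.09)·[0.6472·0.0000 + 0.3528·1.8376] = 0.5924
Node d (S = 22.5): V_d = e^(−0.09)·[0.6472·1.8376 + 0.3528·7.1679] = 3.3979
Node 0 (S = 25): V_0 = e^(−0.09)·[0.6472·0.5924 + 0.3528·3.3979] = 1.4459

£1.45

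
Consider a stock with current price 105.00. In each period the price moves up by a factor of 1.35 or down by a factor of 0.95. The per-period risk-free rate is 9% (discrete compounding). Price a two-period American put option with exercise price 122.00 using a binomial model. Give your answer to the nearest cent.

17.00

Risk-neutral probability p = (1 + 0.09 − 0.95)/(1.35 − 0.95) = 0.1400/0.4000 = 0.3500
Terminal stock prices: S_uu = 191.4, S_ud = 134.7, S_dd = 94.76
Terminal payoffs (K − S): max(-69.36, 0) = 0, max(-12.66, 0) = 0, max(27.24, 0) = 27.24
Node u (S = 141.8): continuation = 1/1.09·[0.3500·0.0000 + 0.6500·0.0000] = 0.0000; exercise value = 0.0000 ≤ continuation, so V_u = 0.0000
Node d (S = 99.75): continuation = 1/1.09·[0.3500·0.0000 + 0.6500·27.2375] = 16.2425; exercise value = 22.2500 > continuation, so V_d = 22.2500 (exercise)
Node 0 (S = 105): continuation = 1/1.09·[0.3500·0.0000 + 0.6500·22.2500] = 13.2683; exercise value = 17.0000 > continuation, so V_0 = 17.0000 (exercise)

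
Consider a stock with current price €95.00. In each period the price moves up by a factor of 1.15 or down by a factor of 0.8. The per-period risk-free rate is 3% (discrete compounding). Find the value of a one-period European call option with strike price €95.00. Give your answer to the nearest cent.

Risk-neutral probability p = (1 + 0.03 − 0.8)/(1.15 − 0.8) = 0.2300/0.3500 = 0.6571
Terminal stock prices: S_u = 109.2, S_d = 76
Terminal payoffs (S − K): max(14.25, 0) = 14.25, max(-19, 0) = 0
Node 0 (S = 95): V_0 = 1/1.03·[0.6571·14.2500 + 0.3429·0.0000] = 9.0915

€9.09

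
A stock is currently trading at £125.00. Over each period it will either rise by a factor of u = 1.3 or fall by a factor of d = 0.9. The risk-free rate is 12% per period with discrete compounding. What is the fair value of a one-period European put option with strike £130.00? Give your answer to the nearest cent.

Risk-neutral probability p = (1 + 0.12 − 0.9)/(1.3 − 0.9) = 0.2200/0.4000 = 0.5500
Terminal stock prices: S_u = 162.5, S_d = 112.5
Terminal payoffs (K − S): max(-32.5, 0) = 0, max(17.5, 0) = 17.5
Node 0 (S = 125): V_0 = 1/1.12·[0.5500·0.0000 + 0.4500·17.5000] = 7.0312

£7.03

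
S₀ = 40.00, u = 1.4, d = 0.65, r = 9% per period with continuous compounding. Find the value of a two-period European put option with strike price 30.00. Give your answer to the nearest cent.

1.82

Risk-neutral probability p = (e^0.09 − 0.65)/(1.4 − 0.65) = 0.4442/0.7500 = 0.5922
Terminal stock prices: S_uu = 78.4, S_ud = 36.4, S_dd = 16.9
Terminal payoffs (K − S): max(-48.4, 0) = 0, max(-6.4, 0) = 0, max(13.1, 0) = 13.1
Node u (S = 56): V_u = e^(−0.09)·[0.5922·0.0000 + 0.4078·0.0000] = 0.0000
Node d (S = 26): V_d = e^(−0.09)·[0.5922·0.0000 + 0.4078·13.1000] = 4.8820
Node 0 (S = 40): V_0 = e^(−0.09)·[0.5922·0.0000 + 0.4078·4.8820] = 1.8194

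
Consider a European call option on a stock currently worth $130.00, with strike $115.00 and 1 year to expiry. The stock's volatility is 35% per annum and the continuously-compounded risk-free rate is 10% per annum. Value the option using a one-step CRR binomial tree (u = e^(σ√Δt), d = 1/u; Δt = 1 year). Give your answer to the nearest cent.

CRR parameters: u = e^(σ√Δt) = e^(0.35·√1) = 1.4191, d = 1/u = 0.7047
Per-period rate: rΔt = 0.1·1 = 0.1, so R = e^0.1 = 1.1052
Risk-neutral probability p = (e^0.1 − 0.7047)/(1.4191 − 0.7047) = 0.4005/0.7144 = 0.5606
Terminal stock prices: S_u = 184.5, S_d = 91.61
Terminal payoffs (S − K): max(69.48, 0) = 69.48, max(-23.39, 0) = 0
Node 0 (S = 130): V_0 = e^(−0.1)·[0.5606·69.4788 + 0.4394·0.0000] = 35.2434

$35.24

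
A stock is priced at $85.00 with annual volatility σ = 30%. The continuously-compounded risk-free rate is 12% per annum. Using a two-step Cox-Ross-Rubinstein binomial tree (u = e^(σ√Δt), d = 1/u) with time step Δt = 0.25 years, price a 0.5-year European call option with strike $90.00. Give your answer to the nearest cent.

$7.40

CRR parameters: u = e^(σ√Δt) = e^(0.3·√0.25) = 1.1618, d = 1/u = 0.8607
Per-period rate: rΔt = 0.12·0.25 = 0.03, so R = e^0.03 = 1.0305
Risk-neutral probability p = (e^0.03 − 0.8607)/(1.1618 − 0.8607) = 0.1697/0.3011 = 0.5637
Terminal stock prices: S_uu = 114.7, S_ud = 85, S_dd = 62.97
Terminal payoffs (S − K): max(24.74, 0) = 24.74, max(-5, 0) = 0, max(-27.03, 0) = 0
Node u (S = 98.76): V_u = e^(−0.03)·[0.5637·24.7380 + 0.4363·0.0000] = 13.5328
Node d (S = 73.16): V_d = e^(−0.03)·[0.5637·0.0000 + 0.4363·0.0000] = 0.0000
Node 0 (S = 85): V_0 = e^(−0.03)·[0.5637·13.5328 + 0.4363·0.0000] = 7.4031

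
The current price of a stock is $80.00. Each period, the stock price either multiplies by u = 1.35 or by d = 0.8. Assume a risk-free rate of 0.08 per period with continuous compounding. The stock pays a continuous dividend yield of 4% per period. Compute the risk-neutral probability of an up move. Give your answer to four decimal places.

Per-period risk-free factor R = e^0.08 = 1.0833; dividend-adjusted growth = e^(0.08−0.04) = 1.0408.
Risk-neutral probability p = (1.0408 − 0.8)/(1.35 − 0.8) = 0.2408/0.5500 = 0.4378

p = 0.4378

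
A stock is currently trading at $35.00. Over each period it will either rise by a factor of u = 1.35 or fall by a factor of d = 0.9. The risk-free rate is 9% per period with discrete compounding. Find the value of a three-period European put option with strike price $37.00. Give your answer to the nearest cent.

Risk-neutral probability p = (1 + 0.09 − 0.9)/(1.35 − 0.9) = 0.1900/0.4500 = 0.4222
Terminal stock prices: S_uuu = 86.11, S_uud = 57.41, S_udd = 38.27, S_ddd = 25.52
Terminal payoffs (K − S): max(-49.11, 0) = 0, max(-20.41, 0) = 0, max(-1.273, 0) = 0, max(11.48, 0) = 11.48
Node uu (S = 63.79): V_uu = 1/1.09·[0.4222·0.0000 + 0.5778·0.0000] = 0.0000
Node ud (S = 42.52): V_ud = 1/1.09·[0.4222·0.0000 + 0.5778·0.0000] = 0.0000
Node dd (S = 28.35): V_dd = 1/1.09·[0.4222·0.0000 + 0.5778·11.4850] = 6.0879
Node u (S = 47.25): V_u = 1/1.09·[0.4222·0.0000 + 0.5778·0.0000] = 0.0000
Node d (S = 31.5): V_d = 1/1.09·[0.4222·0.0000 + 0.5778·6.0879] = 3.2270
Node 0 (S = 35): V_0 = 1/1.09·[0.4222·0.0000 + 0.5778·3.2270] = 1.7105

$1.71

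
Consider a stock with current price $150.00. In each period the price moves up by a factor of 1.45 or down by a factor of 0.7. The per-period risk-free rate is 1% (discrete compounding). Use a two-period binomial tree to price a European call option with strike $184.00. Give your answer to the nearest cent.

$22.00

Risk-neutral probability p = (1 + 0.01 − 0.7)/(1.45 − 0.7) = 0.3100/0.7500 = 0.4133
Terminal stock prices: S_uu = 315.4, S_ud = 152.2, S_dd = 73.5
Terminal payoffs (S − K): max(131.4, 0) = 131.4, max(-31.75, 0) = 0, max(-110.5, 0) = 0
Node u (S = 217.5): V_u = 1/1.01·[0.4133·131.3750 + 0.5867·0.0000] = 53.7640
Node d (S = 105): V_d = 1/1.01·[0.4133·0.0000 + 0.5867·0.0000] = 0.0000
Node 0 (S = 150): V_0 = 1/1.01·[0.4133·53.7640 + 0.5867·0.0000] = 22.0024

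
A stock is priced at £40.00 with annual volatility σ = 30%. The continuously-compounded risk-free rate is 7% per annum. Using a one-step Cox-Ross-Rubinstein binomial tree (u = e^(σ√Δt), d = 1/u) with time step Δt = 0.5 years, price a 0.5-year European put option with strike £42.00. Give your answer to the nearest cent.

£4.37

CRR parameters: u = e^(σ√Δt) = e^(0.3·√0.5) = 1.2363, d = 1/u = 0.8089
Per-period rate: rΔt = 0.07·0.5 = 0.035, so R = e^0.035 = 1.0356
Risk-neutral probability p = (e^0.035 − 0.8089)/(1.2363 − 0.8089) = 0.2268/0.4275 = 0.5305
Terminal stock prices: S_u = 49.45, S_d = 32.35
Terminal payoffs (K − S): max(-7.452, 0) = 0, max(9.646, 0) = 9.646
Node 0 (S = 40): V_0 = e^(−0.035)·[0.5305·0.0000 + 0.4695·9.6457] = 4.3729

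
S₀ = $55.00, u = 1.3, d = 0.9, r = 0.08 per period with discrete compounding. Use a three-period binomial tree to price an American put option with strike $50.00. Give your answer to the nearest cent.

$1.41

Risk-neutral probability p = (1 + 0.08 − 0.9)/(1.3 − 0.9) = 0.1800/0.4000 = 0.4500
Terminal stock prices: S_uuu = 120.8, S_uud = 83.66, S_udd = 57.92, S_ddd = 40.1
Terminal payoffs (K − S): max(-70.84, 0) = 0, max(-33.66, 0) = 0, max(-7.915, 0) = 0, max(9.905, 0) = 9.905
Node uu (S = 92.95): continuation = 1/1.08·[0.4500·0.0000 + 0.5500·0.0000] = 0.0000; exercise value = 0.0000 ≤ continuation, so V_uu = 0.0000
Node ud (S = 64.35): continuation = 1/1.08·[0.4500·0.0000 + 0.5500·0.0000] = 0.0000; exercise value = 0.0000 ≤ continuation, so V_ud = 0.0000
Node dd (S = 44.55): continuation = 1/1.08·[0.4500·0.0000 + 0.5500·9.9050] = 5.0442; exercise value = 5.4500 > continuation, so V_dd = 5.4500 (exercise)
Node u (S = 71.5): continuation = 1/1.08·[0.4500·0.0000 + 0.5500·0.0000] = 0.0000; exercise value = 0.0000 ≤ continuation, so V_u = 0.0000
Node d (S = 49.5): continuation = 1/1.08·[0.4500·0.0000 + 0.5500·5.4500] = 2.7755; exercise value = 0.5000 ≤ continuation, so V_d = 2.7755
Node 0 (S = 55): continuation = 1/1.08·[0.4500·0.0000 + 0.5500·2.7755] = 1.4134; exercise value = 0.0000 ≤ continuation, so V_0 = 1.4134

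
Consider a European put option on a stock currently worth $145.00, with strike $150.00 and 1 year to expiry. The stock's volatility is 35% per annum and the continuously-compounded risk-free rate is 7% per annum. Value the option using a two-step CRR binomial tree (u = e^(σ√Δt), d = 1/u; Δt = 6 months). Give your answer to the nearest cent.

$16.14

CRR parameters: u = e^(σ√Δt) = e^(0.35·√0.5) = 1.2808, d = 1/u = 0.7808
Per-period rate: rΔt = 0.07·0.5 = 0.035, so R = e^0.035 = 1.0356
Risk-neutral probability p = (e^0.035 − 0.7808)/(1.2808 − 0.7808) = 0.2549/0.5000 = 0.5097
Terminal stock prices: S_uu = 237.9, S_ud = 145, S_dd = 88.39
Terminal payoffs (K − S): max(-87.87, 0) = 0, max(5, 0) = 5, max(61.61, 0) = 61.61
Node u (S = 185.7): V_u = e^(−0.035)·[0.5097·0.0000 + 0.4903·5.0000] = 2.3673
Node d (S = 113.2): V_d = e^(−0.035)·[0.5097·5.0000 + 0.4903·61.6100] = 31.6306
Node 0 (S = 145): V_0 = e^(−0.035)·[0.5097·2.3673 + 0.4903·31.6306] = 16.1409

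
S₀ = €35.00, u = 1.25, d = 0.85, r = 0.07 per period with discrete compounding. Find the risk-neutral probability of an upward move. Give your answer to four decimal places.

p = 0.5500

Risk-neutral probability p = (1 + 0.07 − 0.85)/(1.25 − 0.85) = 0.2200/0.4000 = 0.5500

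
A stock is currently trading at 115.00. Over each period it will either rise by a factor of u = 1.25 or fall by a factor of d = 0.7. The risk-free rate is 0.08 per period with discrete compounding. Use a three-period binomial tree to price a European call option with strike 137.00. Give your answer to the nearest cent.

22.94

Risk-neutral probability p = (1 + 0.08 − 0.7)/(1.25 − 0.7) = 0.3800/0.5500 = 0.6909
Terminal stock prices: S_uuu = 224.6, S_uud = 125.8, S_udd = 70.44, S_ddd = 39.44
Terminal payoffs (S − K): max(87.61, 0) = 87.61, max(-11.22, 0) = 0, max(-66.56, 0) = 0, max(-97.56, 0) = 0
Node uu (S = 179.7): V_uu = 1/1.08·[0.6909·87.6094 + 0.3091·0.0000] = 56.0464
Node ud (S = 100.6): V_ud = 1/1.08·[0.6909·0.0000 + 0.3091·0.0000] = 0.0000
Node dd (S = 56.35): V_dd = 1/1.08·[0.6909·0.0000 + 0.3091·0.0000] = 0.0000
Node u (S = 143.8): V_u = 1/1.08·[0.6909·56.0464 + 0.3091·0.0000] = 35.8546
Node d (S = 80.5): V_d = 1/1.08·[0.6909·0.0000 + 0.3091·0.0000] = 0.0000
Node 0 (S = 115): V_0 = 1/1.08·[0.6909·35.8546 + 0.3091·0.0000] = 22.9373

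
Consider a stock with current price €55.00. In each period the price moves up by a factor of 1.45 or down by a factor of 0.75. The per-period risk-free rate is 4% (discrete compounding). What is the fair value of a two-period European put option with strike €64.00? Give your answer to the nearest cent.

Risk-neutral probability p = (1 + 0.04 − 0.75)/(1.45 − 0.75) = 0.2900/0.7000 = 0.4143
Terminal stock prices: S_uu = 115.6, S_ud = 59.81, S_dd = 30.94
Terminal payoffs (K − S): max(-51.64, 0) = 0, max(4.188, 0) = 4.188, max(33.06, 0) = 33.06
Node u (S = 79.75): V_u = 1/1.04·[0.4143·0.0000 + 0.5857·4.1875] = 2.3583
Node d (S = 41.25): V_d = 1/1.04·[0.4143·4.1875 + 0.5857·33.0625] = 20.2885
Node 0 (S = 55): V_0 = 1/1.04·[0.4143·2.3583 + 0.5857·20.2885] = 12.3656

€12.37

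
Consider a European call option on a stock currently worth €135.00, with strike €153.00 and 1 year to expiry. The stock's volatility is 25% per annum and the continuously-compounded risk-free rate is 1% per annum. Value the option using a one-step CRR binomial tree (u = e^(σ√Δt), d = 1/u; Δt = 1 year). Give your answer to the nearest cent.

CRR parameters: u = e^(σ√Δt) = e^(0.25·√1) = 1.2840, d = 1/u = 0.7788
Per-period rate: rΔt = 0.01·1 = 0.01, so R = e^0.01 = 1.0101
Risk-neutral probability p = (e^0.01 − 0.7788)/(1.2840 − 0.7788) = 0.2312/0.5052 = 0.4577
Terminal stock prices: S_u = 173.3, S_d = 105.1
Terminal payoffs (S − K): max(20.34, 0) = 20.34, max(-47.86, 0) = 0
Node 0 (S = 135): V_0 = e^(−0.01)·[0.4577·20.3434 + 0.5423·0.0000] = 9.2189

€9.22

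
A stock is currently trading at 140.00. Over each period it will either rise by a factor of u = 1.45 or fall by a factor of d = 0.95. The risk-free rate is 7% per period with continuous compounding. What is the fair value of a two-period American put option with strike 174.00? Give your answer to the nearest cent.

Risk-neutral probability p = (e^0.07 − 0.95)/(1.45 − 0.95) = 0.1225/0.5000 = 0.2450
Terminal stock prices: S_uu = 294.4, S_ud = 192.8, S_dd = 126.3
Terminal payoffs (K − S): max(-120.4, 0) = 0, max(-18.85, 0) = 0, max(47.65, 0) = 47.65
Node u (S = 203): continuation = e^(−0.07)·[0.2450·0.0000 + 0.7550·0.0000] = 0.0000; exercise value = 0.0000 ≤ continuation, so V_u = 0.0000
Node d (S = 133): continuation = e^(−0.07)·[0.2450·0.0000 + 0.7550·47.6500] = 33.5428; exercise value = 41.0000 > continuation, so V_d = 41.0000 (exercise)
Node 0 (S = 140): continuation = e^(−0.07)·[0.2450·0.0000 + 0.7550·41.0000] = 28.8616; exercise value = 34.0000 > continuation, so V_0 = 34.0000 (exercise)

34.00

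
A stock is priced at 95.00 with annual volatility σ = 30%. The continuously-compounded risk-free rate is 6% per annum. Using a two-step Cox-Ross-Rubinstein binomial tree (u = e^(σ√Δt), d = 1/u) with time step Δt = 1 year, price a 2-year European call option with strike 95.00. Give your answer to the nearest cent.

CRR parameters: u = e^(σ√Δt) = e^(0.3·√1) = 1.3499, d = 1/u = 0.7408
Per-period rate: rΔt = 0.06·1 = 0.06, so R = e^0.06 = 1.0618
Risk-neutral probability p = (e^0.06 − 0.7408)/(1.3499 − 0.7408) = 0.3210/0.6090 = 0.5271
Terminal stock prices: S_uu = 173.1, S_ud = 95, S_dd = 52.14
Terminal payoffs (S − K): max(78.1, 0) = 78.1, max(0, 0) = 0, max(-42.86, 0) = 0
Node u (S = 128.2): V_u = e^(−0.06)·[0.5271·78.1013 + 0.4729·0.0000] = 38.7690
Node d (S = 70.38): V_d = e^(−0.06)·[0.5271·0.0000 + 0.4729·0.0000] = 0.0000
Node 0 (S = 95): V_0 = e^(−0.06)·[0.5271·38.7690 + 0.4729·0.0000] = 19.2447

19.24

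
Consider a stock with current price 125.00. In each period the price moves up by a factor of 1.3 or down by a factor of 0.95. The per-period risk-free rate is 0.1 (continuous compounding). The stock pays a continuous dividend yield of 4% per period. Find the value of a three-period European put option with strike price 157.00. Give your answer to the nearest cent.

Per-period risk-free factor R = e^0.1 = 1.1052; dividend-adjusted growth = e^(0.1−0.04) = 1.0618.
Risk-neutral probability p = (1.0618 − 0.95)/(1.3 − 0.95) = 0.1118/0.3500 = 0.3195
Terminal stock prices: S_uuu = 274.6, S_uud = 200.7, S_udd = 146.7, S_ddd = 107.2
Terminal payoffs (K − S): max(-117.6, 0) = 0, max(-43.69, 0) = 0, max(10.34, 0) = 10.34, max(49.83, 0) = 49.83
Node uu (S = 211.3): V_uu = e^(−0.1)·[0.3195·0.0000 + 0.6805·0.0000] = 0.0000
Node ud (S = 154.4): V_ud = e^(−0.1)·[0.3195·0.0000 + 0.6805·10.3438] = 6.3688
Node dd (S = 112.8): V_dd = e^(−0.1)·[0.3195·10.3438 + 0.6805·49.8281] = 33.6704
Node u (S = 162.5): V_u = e^(−0.1)·[0.3195·0.0000 + 0.6805·6.3688] = 3.9213
Node d (S = 118.8): V_d = e^(−0.1)·[0.3195·6.3688 + 0.6805·33.6704] = 22.5727
Node 0 (S = 125): V_0 = e^(−0.1)·[0.3195·3.9213 + 0.6805·22.5727] = 15.0320

15.03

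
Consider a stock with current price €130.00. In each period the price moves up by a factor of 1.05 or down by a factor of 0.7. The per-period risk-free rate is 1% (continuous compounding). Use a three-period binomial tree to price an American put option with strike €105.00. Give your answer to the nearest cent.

€2.92

Risk-neutral probability p = (e^0.01 − 0.7)/(1.05 − 0.7) = 0.3101/0.3500 = 0.8859
Terminal stock prices: S_uuu = 150.5, S_uud = 100.3, S_udd = 66.88, S_ddd = 44.59
Terminal payoffs (K − S): max(-45.49, 0) = 0, max(4.672, 0) = 4.672, max(38.12, 0) = 38.12, max(60.41, 0) = 60.41
Node uu (S = 143.3): continuation = e^(−0.01)·[0.8859·0.0000 + 0.1141·4.6725] = 0.5280; exercise value = 0.0000 ≤ continuation, so V_uu = 0.5280
Node ud (S = 95.55): continuation = e^(−0.01)·[0.8859·4.6725 + 0.1141·38.1150] = 8.4052; exercise value = 9.4500 > continuation, so V_ud = 9.4500 (exercise)
Node dd (S = 63.7): continuation = e^(−0.01)·[0.8859·38.1150 + 0.1141·60.4100] = 40.2552; exercise value = 41.3000 > continuation, so V_dd = 41.3000 (exercise)
Node u (S = 136.5): continuation = e^(−0.01)·[0.8859·0.5280 + 0.1141·9.4500] = 1.5310; exercise value = 0.0000 ≤ continuation, so V_u = 1.5310
Node d (S = 91): continuation = e^(−0.01)·[0.8859·9.4500 + 0.1141·41.3000] = 12.9552; exercise value = 14.0000 > continuation, so V_d = 14.0000 (exercise)
Node 0 (S = 130): continuation = e^(−0.01)·[0.8859·1.5310 + 0.1141·14.0000] = 2.9249; exercise value = 0.0000 ≤ continuation, so V_0 = 2.9249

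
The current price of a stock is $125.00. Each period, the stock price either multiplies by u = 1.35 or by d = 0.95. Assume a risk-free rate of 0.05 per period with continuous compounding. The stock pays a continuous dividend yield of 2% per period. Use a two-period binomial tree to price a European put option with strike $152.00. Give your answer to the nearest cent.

Per-period risk-free factor R = e^0.05 = 1.0513; dividend-adjusted growth = e^(0.05−0.02) = 1.0305.
Risk-neutral probability p = (1.0305 − 0.95)/(1.35 − 0.95) = 0.0805/0.4000 = 0.2011
Terminal stock prices: S_uu = 227.8, S_ud = 160.3, S_dd = 112.8
Terminal payoffs (K − S): max(-75.81, 0) = 0, max(-8.312, 0) = 0, max(39.19, 0) = 39.19
Node u (S = 168.8): V_u = e^(−0.05)·[0.2011·0.0000 + 0.7989·0.0000] = 0.0000
Node d (S = 118.8): V_d = e^(−0.05)·[0.2011·0.0000 + 0.7989·39.1875] = 29.7787
Node 0 (S = 125): V_0 = e^(−0.05)·[0.2011·0.0000 + 0.7989·29.7787] = 22.6289

$22.63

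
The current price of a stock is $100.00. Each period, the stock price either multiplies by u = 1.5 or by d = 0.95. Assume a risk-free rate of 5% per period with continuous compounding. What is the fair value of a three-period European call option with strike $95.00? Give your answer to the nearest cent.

$22.56

Risk-neutral probability p = (e^0.05 − 0.95)/(1.5 − 0.95) = 0.1013/0.5500 = 0.1841
Terminal stock prices: S_uuu = 337.5, S_uud = 213.8, S_udd = 135.4, S_ddd = 85.74
Terminal payoffs (S − K): max(242.5, 0) = 242.5, max(118.8, 0) = 118.8, max(40.38, 0) = 40.38, max(-9.263, 0) = 0
Node uu (S = 225): V_uu = e^(−0.05)·[0.1841·242.5000 + 0.8159·118.7500] = 134.6332
Node ud (S = 142.5): V_ud = e^(−0.05)·[0.1841·118.7500 + 0.8159·40.3750] = 52.1332
Node dd (S = 90.25): V_dd = e^(−0.05)·[0.1841·40.3750 + 0.8159·0.0000] = 7.0716
Node u (S = 150): V_u = e^(−0.05)·[0.1841·134.6332 + 0.8159·52.1332] = 64.0404
Node d (S = 95): V_d = e^(−0.05)·[0.1841·52.1332 + 0.8159·7.0716] = 14.6193
Node 0 (S = 100): V_0 = e^(−0.05)·[0.1841·64.0404 + 0.8159·14.6193] = 22.5623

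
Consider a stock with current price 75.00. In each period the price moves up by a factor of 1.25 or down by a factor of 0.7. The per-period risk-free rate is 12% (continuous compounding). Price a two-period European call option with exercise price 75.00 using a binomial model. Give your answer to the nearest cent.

20.05

Risk-neutral probability p = (e^0.12 − 0.7)/(1.25 − 0.7) = 0.4275/0.5500 = 0.7773
Terminal stock prices: S_uu = 117.2, S_ud = 65.62, S_dd = 36.75
Terminal payoffs (S − K): max(42.19, 0) = 42.19, max(-9.375, 0) = 0, max(-38.25, 0) = 0
Node u (S = 93.75): V_u = e^(−0.12)·[0.7773·42.1875 + 0.2227·0.0000] = 29.0830
Node d (S = 52.5): V_d = e^(−0.12)·[0.7773·0.0000 + 0.2227·0.0000] = 0.0000
Node 0 (S = 75): V_0 = e^(−0.12)·[0.7773·29.0830 + 0.2227·0.0000] = 20.0490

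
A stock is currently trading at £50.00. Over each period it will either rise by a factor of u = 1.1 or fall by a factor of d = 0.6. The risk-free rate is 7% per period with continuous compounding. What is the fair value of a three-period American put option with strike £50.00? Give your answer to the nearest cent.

£2.34

Risk-neutral probability p = (e^0.07 − 0.6)/(1.1 − 0.6) = 0.4725/0.5000 = 0.9450
Terminal stock prices: S_uuu = 66.55, S_uud = 36.3, S_udd = 19.8, S_ddd = 10.8
Terminal payoffs (K − S): max(-16.55, 0) = 0, max(13.7, 0) = 13.7, max(30.2, 0) = 30.2, max(39.2, 0) = 39.2
Node uu (S = 60.5): continuation = e^(−0.07)·[0.9450·0.0000 + 0.0550·13.7000] = 0.7023; exercise value = 0.0000 ≤ continuation, so V_uu = 0.7023
Node ud (S = 33): continuation = e^(−0.07)·[0.9450·13.7000 + 0.0550·30.2000] = 13.6197; exercise value = 17.0000 > continuation, so V_ud = 17.0000 (exercise)
Node dd (S = 18): continuation = e^(−0.07)·[0.9450·30.2000 + 0.0550·39.2000] = 28.6197; exercise value = 32.0000 > continuation, so V_dd = 32.0000 (exercise)
Node u (S = 55): continuation = e^(−0.07)·[0.9450·0.7023 + 0.0550·17.0000] = 1.4904; exercise value = 0.0000 ≤ continuation, so V_u = 1.4904
Node d (S = 30): continuation = e^(−0.07)·[0.9450·17.0000 + 0.0550·32.0000] = 16.6197; exercise value = 20.0000 > continuation, so V_d = 20.0000 (exercise)
Node 0 (S = 50): continuation = e^(−0.07)·[0.9450·1.4904 + 0.0550·20.0000] = 2.3386; exercise value = 0.0000 ≤ continuation, so V_0 = 2.3386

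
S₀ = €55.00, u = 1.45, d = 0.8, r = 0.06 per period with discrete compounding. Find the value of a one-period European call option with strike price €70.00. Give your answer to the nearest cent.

€3.68

Risk-neutral probability p = (1 + 0.06 − 0.8)/(1.45 − 0.8) = 0.2600/0.6500 = 0.4000
Terminal stock prices: S_u = 79.75, S_d = 44
Terminal payoffs (S − K): max(9.75, 0) = 9.75, max(-26, 0) = 0
Node 0 (S = 55): V_0 = 1/1.06·[0.4000·9.7500 + 0.6000·0.0000] = 3.6792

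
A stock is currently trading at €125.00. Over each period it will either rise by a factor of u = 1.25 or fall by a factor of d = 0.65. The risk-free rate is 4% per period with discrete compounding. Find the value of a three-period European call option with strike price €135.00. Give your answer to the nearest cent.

Risk-neutral probability p = (1 + 0.04 − 0.65)/(1.25 − 0.65) = 0.3900/0.6000 = 0.6500
Terminal stock prices: S_uuu = 244.1, S_uud = 127, S_udd = 66.02, S_ddd = 34.33
Terminal payoffs (S − K): max(109.1, 0) = 109.1, max(-8.047, 0) = 0, max(-68.98, 0) = 0, max(-100.7, 0) = 0
Node uu (S = 195.3): V_uu = 1/1.04·[0.6500·109.1406 + 0.3500·0.0000] = 68.2129
Node ud (S = 101.6): V_ud = 1/1.04·[0.6500·0.0000 + 0.3500·0.0000] = 0.0000
Node dd (S = 52.81): V_dd = 1/1.04·[0.6500·0.0000 + 0.3500·0.0000] = 0.0000
Node u (S = 156.2): V_u = 1/1.04·[0.6500·68.2129 + 0.3500·0.0000] = 42.6331
Node d (S = 81.25): V_d = 1/1.04·[0.6500·0.0000 + 0.3500·0.0000] = 0.0000
Node 0 (S = 125): V_0 = 1/1.04·[0.6500·42.6331 + 0.3500·0.0000] = 26.6457

€26.65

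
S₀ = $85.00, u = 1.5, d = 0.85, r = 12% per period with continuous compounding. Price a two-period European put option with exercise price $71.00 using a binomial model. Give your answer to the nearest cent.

Risk-neutral probability p = (e^0.12 − 0.85)/(1.5 − 0.85) = 0.2775/0.6500 = 0.4269
Terminal stock prices: S_uu = 191.2, S_ud = 108.4, S_dd = 61.41
Terminal payoffs (K − S): max(-120.2, 0) = 0, max(-37.38, 0) = 0, max(9.588, 0) = 9.588
Node u (S = 127.5): V_u = e^(−0.12)·[0.4269·0.0000 + 0.5731·0.0000] = 0.0000
Node d (S = 72.25): V_d = e^(−0.12)·[0.4269·0.0000 + 0.5731·9.5875] = 4.8731
Node 0 (S = 85): V_0 = e^(−0.12)·[0.4269·0.0000 + 0.5731·4.8731] = 2.4769

$2.48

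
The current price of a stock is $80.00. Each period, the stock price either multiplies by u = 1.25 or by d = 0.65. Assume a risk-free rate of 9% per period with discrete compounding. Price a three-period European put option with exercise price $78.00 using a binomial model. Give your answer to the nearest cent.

Risk-neutral probability p = (1 + 0.09 − 0.65)/(1.25 − 0.65) = 0.4400/0.6000 = 0.7333
Terminal stock prices: S_uuu = 156.2, S_uud = 81.25, S_udd = 42.25, S_ddd = 21.97
Terminal payoffs (K − S): max(-78.25, 0) = 0, max(-3.25, 0) = 0, max(35.75, 0) = 35.75, max(56.03, 0) = 56.03
Node uu (S = 125): V_uu = 1/1.09·[0.7333·0.0000 + 0.2667·0.0000] = 0.0000
Node ud (S = 65): V_ud = 1/1.09·[0.7333·0.0000 + 0.2667·35.7500] = 8.7462
Node dd (S = 33.8): V_dd = 1/1.09·[0.7333·35.7500 + 0.2667·56.0300] = 37.7596
Node u (S = 100): V_u = 1/1.09·[0.7333·0.0000 + 0.2667·8.7462] = 2.1397
Node d (S = 52): V_d = 1/1.09·[0.7333·8.7462 + 0.2667·37.7596] = 15.1221
Node 0 (S = 80): V_0 = 1/1.09·[0.7333·2.1397 + 0.2667·15.1221] = 5.1392

$5.14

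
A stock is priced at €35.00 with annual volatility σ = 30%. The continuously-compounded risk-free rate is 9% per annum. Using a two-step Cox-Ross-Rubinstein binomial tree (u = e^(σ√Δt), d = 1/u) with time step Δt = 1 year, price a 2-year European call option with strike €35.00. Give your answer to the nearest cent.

€8.09

CRR parameters: u = e^(σ√Δt) = e^(0.3·√1) = 1.3499, d = 1/u = 0.7408
Per-period rate: rΔt = 0.09·1 = 0.09, so R = e^0.09 = 1.0942
Risk-neutral probability p = (e^0.09 − 0.7408)/(1.3499 − 0.7408) = 0.3534/0.6090 = 0.5802
Terminal stock prices: S_uu = 63.77, S_ud = 35, S_dd = 19.21
Terminal payoffs (S − K): max(28.77, 0) = 28.77, max(0, 0) = 0, max(-15.79, 0) = 0
Node u (S = 47.25): V_u = e^(−0.09)·[0.5802·28.7742 + 0.4198·0.0000] = 15.2575
Node d (S = 25.93): V_d = e^(−0.09)·[0.5802·0.0000 + 0.4198·0.0000] = 0.0000
Node 0 (S = 35): V_0 = e^(−0.09)·[0.5802·15.2575 + 0.4198·0.0000] = 8.0903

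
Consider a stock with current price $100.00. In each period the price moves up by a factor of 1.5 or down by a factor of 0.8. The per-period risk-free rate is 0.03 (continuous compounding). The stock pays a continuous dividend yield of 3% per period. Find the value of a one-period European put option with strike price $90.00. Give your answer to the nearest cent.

Per-period risk-free factor R = e^0.03 = 1.0305; dividend-adjusted growth = e^(0.03−0.03) = 1.0000.
Risk-neutral probability p = (1.0000 − 0.8)/(1.5 − 0.8) = 0.2000/0.7000 = 0.2857
Terminal stock prices: S_u = 150, S_d = 80
Terminal payoffs (K − S): max(-60, 0) = 0, max(10, 0) = 10
Node 0 (S = 100): V_0 = e^(−0.03)·[0.2857·0.0000 + 0.7143·10.0000] = 6.9318

$6.93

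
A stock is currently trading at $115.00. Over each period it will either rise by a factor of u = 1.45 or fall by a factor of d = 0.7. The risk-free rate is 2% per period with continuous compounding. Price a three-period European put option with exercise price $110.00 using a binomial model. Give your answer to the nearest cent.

Risk-neutral probability p = (e^0.02 − 0.7)/(1.45 − 0.7) = 0.3202/0.7500 = 0.4269
Terminal stock prices: S_uuu = 350.6, S_uud = 169.3, S_udd = 81.71, S_ddd = 39.44
Terminal payoffs (K − S): max(-240.6, 0) = 0, max(-59.25, 0) = 0, max(28.29, 0) = 28.29, max(70.56, 0) = 70.56
Node uu (S = 241.8): V_uu = e^(−0.02)·[0.4269·0.0000 + 0.5731·0.0000] = 0.0000
Node ud (S = 116.7): V_ud = e^(−0.02)·[0.4269·0.0000 + 0.5731·28.2925] = 15.8924
Node dd (S = 56.35): V_dd = e^(−0.02)·[0.4269·28.2925 + 0.5731·70.5550] = 51.4719
Node u (S = 166.8): V_u = e^(−0.02)·[0.4269·0.0000 + 0.5731·15.8924] = 8.9270
Node d (S = 80.5): V_d = e^(−0.02)·[0.4269·15.8924 + 0.5731·51.4719] = 35.5633
Node 0 (S = 115): V_0 = e^(−0.02)·[0.4269·8.9270 + 0.5731·35.5633] = 23.7123

$23.71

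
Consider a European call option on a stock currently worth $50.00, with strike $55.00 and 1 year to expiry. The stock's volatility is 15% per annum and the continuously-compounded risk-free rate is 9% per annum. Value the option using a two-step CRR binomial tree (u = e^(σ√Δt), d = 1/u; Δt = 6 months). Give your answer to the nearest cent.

CRR parameters: u = e^(σ√Δt) = e^(0.15·√0.5) = 1.1119, d = 1/u = 0.8994
Per-period rate: rΔt = 0.09·0.5 = 0.045, so R = e^0.045 = 1.0460
Risk-neutral probability p = (e^0.045 − 0.8994)/(1.1119 − 0.8994) = 0.1467/0.2125 = 0.6901
Terminal stock prices: S_uu = 61.82, S_ud = 50, S_dd = 40.44
Terminal payoffs (S − K): max(6.816, 0) = 6.816, max(-5, 0) = 0, max(-14.56, 0) = 0
Node u (S = 55.59): V_u = e^(−0.045)·[0.6901·6.8156 + 0.3099·0.0000] = 4.4963
Node d (S = 44.97): V_d = e^(−0.045)·[0.6901·0.0000 + 0.3099·0.0000] = 0.0000
Node 0 (S = 50): V_0 = e^(−0.045)·[0.6901·4.4963 + 0.3099·0.0000] = 2.9663

$2.97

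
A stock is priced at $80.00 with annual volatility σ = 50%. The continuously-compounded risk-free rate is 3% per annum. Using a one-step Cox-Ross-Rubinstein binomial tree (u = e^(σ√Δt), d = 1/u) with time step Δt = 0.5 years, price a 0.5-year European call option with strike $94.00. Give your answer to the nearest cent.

CRR parameters: u = e^(σ√Δt) = e^(0.5·√0.5) = 1.4241, d = 1/u = 0.7022
Per-period rate: rΔt = 0.03·0.5 = 0.015, so R = e^0.015 = 1.0151
Risk-neutral probability p = (e^0.015 − 0.7022)/(1.4241 − 0.7022) = 0.3129/0.7219 = 0.4335
Terminal stock prices: S_u = 113.9, S_d = 56.18
Terminal payoffs (S − K): max(19.93, 0) = 19.93, max(-37.82, 0) = 0
Node 0 (S = 80): V_0 = e^(−0.015)·[0.4335·19.9295 + 0.5665·0.0000] = 8.5099

$8.51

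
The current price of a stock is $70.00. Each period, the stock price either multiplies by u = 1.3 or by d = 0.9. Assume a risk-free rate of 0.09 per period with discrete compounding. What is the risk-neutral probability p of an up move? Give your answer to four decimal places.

Risk-neutral probability p = (1 + 0.09 − 0.9)/(1.3 − 0.9) = 0.1900/0.4000 = 0.4750

p = 0.4750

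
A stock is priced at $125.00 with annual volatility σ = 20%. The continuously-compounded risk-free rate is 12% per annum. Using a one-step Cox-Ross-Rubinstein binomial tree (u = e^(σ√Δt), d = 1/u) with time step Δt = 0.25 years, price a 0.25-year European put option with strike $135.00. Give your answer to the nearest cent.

$7.92

CRR parameters: u = e^(σ√Δt) = e^(0.2·√0.25) = 1.1052, d = 1/u = 0.9048
Per-period rate: rΔt = 0.12·0.25 = 0.03, so R = e^0.03 = 1.0305
Risk-neutral probability p = (e^0.03 − 0.9048)/(1.1052 − 0.9048) = 0.1256/0.2003 = 0.6270
Terminal stock prices: S_u = 138.1, S_d = 113.1
Terminal payoffs (K − S): max(-3.146, 0) = 0, max(21.9, 0) = 21.9
Node 0 (S = 125): V_0 = e^(−0.03)·[0.6270·0.0000 + 0.3730·21.8953] = 7.9247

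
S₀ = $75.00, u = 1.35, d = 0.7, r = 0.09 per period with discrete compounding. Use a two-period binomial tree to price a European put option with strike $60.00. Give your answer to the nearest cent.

$3.13

Risk-neutral probability p = (1 + 0.09 − 0.7)/(1.35 − 0.7) = 0.3900/0.6500 = 0.6000
Terminal stock prices: S_uu = 136.7, S_ud = 70.88, S_dd = 36.75
Terminal payoffs (K − S): max(-76.69, 0) = 0, max(-10.88, 0) = 0, max(23.25, 0) = 23.25
Node u (S = 101.2): V_u = 1/1.09·[0.6000·0.0000 + 0.4000·0.0000] = 0.0000
Node d (S = 52.5): V_d = 1/1.09·[0.6000·0.0000 + 0.4000·23.2500] = 8.5321
Node 0 (S = 75): V_0 = 1/1.09·[0.6000·0.0000 + 0.4000·8.5321] = 3.1310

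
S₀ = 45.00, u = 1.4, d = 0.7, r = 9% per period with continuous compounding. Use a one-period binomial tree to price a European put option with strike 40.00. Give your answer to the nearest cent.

3.39

Risk-neutral probability p = (e^0.09 − 0.7)/(1.4 − 0.7) = 0.3942/0.7000 = 0.5631
Terminal stock prices: S_u = 63, S_d = 31.5
Terminal payoffs (K − S): max(-23, 0) = 0, max(8.5, 0) = 8.5
Node 0 (S = 45): V_0 = e^(−0.09)·[0.5631·0.0000 + 0.4369·8.5000] = 3.3940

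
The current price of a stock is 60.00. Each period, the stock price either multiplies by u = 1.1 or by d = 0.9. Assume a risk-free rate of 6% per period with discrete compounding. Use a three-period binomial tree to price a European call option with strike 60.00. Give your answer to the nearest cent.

10.26

Risk-neutral probability p = (1 + 0.06 − 0.9)/(1.1 − 0.9) = 0.1600/0.2000 = 0.8000
Terminal stock prices: S_uuu = 79.86, S_uud = 65.34, S_udd = 53.46, S_ddd = 43.74
Terminal payoffs (S − K): max(19.86, 0) = 19.86, max(5.34, 0) = 5.34, max(-6.54, 0) = 0, max(-16.26, 0) = 0
Node uu (S = 72.6): V_uu = 1/1.06·[0.8000·19.8600 + 0.2000·5.3400] = 15.9962
Node ud (S = 59.4): V_ud = 1/1.06·[0.8000·5.3400 + 0.2000·0.0000] = 4.0302
Node dd (S = 48.6): V_dd = 1/1.06·[0.8000·0.0000 + 0.2000·0.0000] = 0.0000
Node u (S = 66): V_u = 1/1.06·[0.8000·15.9962 + 0.2000·4.0302] = 12.8330
Node d (S = 54): V_d = 1/1.06·[0.8000·4.0302 + 0.2000·0.0000] = 3.0417
Node 0 (S = 60): V_0 = 1/1.06·[0.8000·12.8330 + 0.2000·3.0417] = 10.2592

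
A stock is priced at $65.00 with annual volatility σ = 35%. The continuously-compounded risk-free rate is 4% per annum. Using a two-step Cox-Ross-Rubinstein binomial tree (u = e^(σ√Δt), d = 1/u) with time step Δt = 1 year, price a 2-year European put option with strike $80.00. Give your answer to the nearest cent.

CRR parameters: u = e^(σ√Δt) = e^(0.35·√1) = 1.4191, d = 1/u = 0.7047
Per-period rate: rΔt = 0.04·1 = 0.04, so R = e^0.04 = 1.0408
Risk-neutral probability p = (e^0.04 − 0.7047)/(1.4191 − 0.7047) = 0.3361/0.7144 = 0.4705
Terminal stock prices: S_uu = 130.9, S_ud = 65, S_dd = 32.28
Terminal payoffs (K − S): max(-50.89, 0) = 0, max(15, 0) = 15, max(47.72, 0) = 47.72
Node u (S = 92.24): V_u = e^(−0.04)·[0.4705·0.0000 + 0.5295·15.0000] = 7.6309
Node d (S = 45.8): V_d = e^(−0.04)·[0.4705·15.0000 + 0.5295·47.7220] = 31.0584
Node 0 (S = 65): V_0 = e^(−0.04)·[0.4705·7.6309 + 0.5295·31.0584] = 19.2499

$19.25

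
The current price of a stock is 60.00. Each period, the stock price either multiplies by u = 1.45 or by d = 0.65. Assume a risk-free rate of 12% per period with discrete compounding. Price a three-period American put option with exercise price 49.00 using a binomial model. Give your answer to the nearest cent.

4.95

Risk-neutral probability p = (1 + 0.12 − 0.65)/(1.45 − 0.65) = 0.4700/0.8000 = 0.5875
Terminal stock prices: S_uuu = 182.9, S_uud = 82, S_udd = 36.76, S_ddd = 16.48
Terminal payoffs (K − S): max(-133.9, 0) = 0, max(-33, 0) = 0, max(12.24, 0) = 12.24, max(32.52, 0) = 32.52
Node uu (S = 126.2): continuation = 1/1.12·[0.5875·0.0000 + 0.4125·0.0000] = 0.0000; exercise value = 0.0000 ≤ continuation, so V_uu = 0.0000
Node ud (S = 56.55): continuation = 1/1.12·[0.5875·0.0000 + 0.4125·12.2425] = 4.5090; exercise value = 0.0000 ≤ continuation, so V_ud = 4.5090
Node dd (S = 25.35): continuation = 1/1.12·[0.5875·12.2425 + 0.4125·32.5225] = 18.4000; exercise value = 23.6500 > continuation, so V_dd = 23.6500 (exercise)
Node u (S = 87): continuation = 1/1.12·[0.5875·0.0000 + 0.4125·4.5090] = 1.6607; exercise value = 0.0000 ≤ continuation, so V_u = 1.6607
Node d (S = 39): continuation = 1/1.12·[0.5875·4.5090 + 0.4125·23.6500] = 11.0756; exercise value = 10.0000 ≤ continuation, so V_d = 11.0756
Node 0 (S = 60): continuation = 1/1.12·[0.5875·1.6607 + 0.4125·11.0756] = 4.9503; exercise value = 0.0000 ≤ continuation, so V_0 = 4.9503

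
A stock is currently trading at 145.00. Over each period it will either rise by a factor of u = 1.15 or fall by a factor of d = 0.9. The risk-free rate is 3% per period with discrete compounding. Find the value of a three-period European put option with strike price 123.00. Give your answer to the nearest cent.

Risk-neutral probability p = (1 + 0.03 − 0.9)/(1.15 − 0.9) = 0.1300/0.2500 = 0.5200
Terminal stock prices: S_uuu = 220.5, S_uud = 172.6, S_udd = 135.1, S_ddd = 105.7
Terminal payoffs (K − S): max(-97.53, 0) = 0, max(-49.59, 0) = 0, max(-12.07, 0) = 0, max(17.29, 0) = 17.29
Node uu (S = 191.8): V_uu = 1/1.03·[0.5200·0.0000 + 0.4800·0.0000] = 0.0000
Node ud (S = 150.1): V_ud = 1/1.03·[0.5200·0.0000 + 0.4800·0.0000] = 0.0000
Node dd (S = 117.5): V_dd = 1/1.03·[0.5200·0.0000 + 0.4800·17.2950] = 8.0598
Node u (S = 166.8): V_u = 1/1.03·[0.5200·0.0000 + 0.4800·0.0000] = 0.0000
Node d (S = 130.5): V_d = 1/1.03·[0.5200·0.0000 + 0.4800·8.0598] = 3.7560
Node 0 (S = 145): V_0 = 1/1.03·[0.5200·0.0000 + 0.4800·3.7560] = 1.7504

1.75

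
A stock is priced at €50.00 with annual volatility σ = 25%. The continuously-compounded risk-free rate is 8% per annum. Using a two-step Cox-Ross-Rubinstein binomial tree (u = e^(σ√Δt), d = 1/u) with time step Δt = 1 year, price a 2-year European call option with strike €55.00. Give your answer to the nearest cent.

€8.49

CRR parameters: u = e^(σ√Δt) = e^(0.25·√1) = 1.2840, d = 1/u = 0.7788
Per-period rate: rΔt = 0.08·1 = 0.08, so R = e^0.08 = 1.0833
Risk-neutral probability p = (e^0.08 − 0.7788)/(1.2840 − 0.7788) = 0.3045/0.5052 = 0.6027
Terminal stock prices: S_uu = 82.44, S_ud = 50, S_dd = 30.33
Terminal payoffs (S − K): max(27.44, 0) = 27.44, max(-5, 0) = 0, max(-24.67, 0) = 0
Node u (S = 64.2): V_u = e^(−0.08)·[0.6027·27.4361 + 0.3973·0.0000] = 15.2638
Node d (S = 38.94): V_d = e^(−0.08)·[0.6027·0.0000 + 0.3973·0.0000] = 0.0000
Node 0 (S = 50): V_0 = e^(−0.08)·[0.6027·15.2638 + 0.3973·0.0000] = 8.4918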